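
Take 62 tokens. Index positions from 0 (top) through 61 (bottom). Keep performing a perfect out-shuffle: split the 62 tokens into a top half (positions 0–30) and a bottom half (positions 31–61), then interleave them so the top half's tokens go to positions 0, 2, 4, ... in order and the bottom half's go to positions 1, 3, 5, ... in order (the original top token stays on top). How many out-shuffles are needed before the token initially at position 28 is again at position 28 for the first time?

60

Follow position 28 under repeated out-shuffles:
28 → 56 → 51 → 41 → 21 → 42 → 23 → 46 → ... → 28 (length 60)
It first returns after 60 out-shuffles.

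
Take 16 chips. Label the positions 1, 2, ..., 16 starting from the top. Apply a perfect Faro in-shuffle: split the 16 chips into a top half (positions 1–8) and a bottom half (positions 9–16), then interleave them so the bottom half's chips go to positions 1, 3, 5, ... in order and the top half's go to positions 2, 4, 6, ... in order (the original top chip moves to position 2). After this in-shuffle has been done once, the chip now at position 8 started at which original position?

Work backwards from position 8, undoing one in-shuffle at a time:
8 ← 4
So the chip now at position 8 started at position 4.

4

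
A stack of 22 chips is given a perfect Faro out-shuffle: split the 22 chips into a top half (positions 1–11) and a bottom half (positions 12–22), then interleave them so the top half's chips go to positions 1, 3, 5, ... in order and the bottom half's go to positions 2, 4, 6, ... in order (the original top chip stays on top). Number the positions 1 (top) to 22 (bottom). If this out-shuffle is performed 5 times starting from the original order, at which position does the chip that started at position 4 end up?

13

Track the chip's position through each out-shuffle:
4 → 7 → 13 → 4 → 7 → 13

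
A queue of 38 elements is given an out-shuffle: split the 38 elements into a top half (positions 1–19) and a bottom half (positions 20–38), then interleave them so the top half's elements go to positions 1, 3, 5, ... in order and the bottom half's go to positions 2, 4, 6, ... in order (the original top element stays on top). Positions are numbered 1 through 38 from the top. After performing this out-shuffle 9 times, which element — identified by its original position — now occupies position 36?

Work backwards from position 36, undoing one out-shuffle at a time:
36 ← 37 ← 19 ← 10 ← 24 ← 31 ← 16 ← 27 ← 14 ← 26
So the element now at position 36 started at position 26.

26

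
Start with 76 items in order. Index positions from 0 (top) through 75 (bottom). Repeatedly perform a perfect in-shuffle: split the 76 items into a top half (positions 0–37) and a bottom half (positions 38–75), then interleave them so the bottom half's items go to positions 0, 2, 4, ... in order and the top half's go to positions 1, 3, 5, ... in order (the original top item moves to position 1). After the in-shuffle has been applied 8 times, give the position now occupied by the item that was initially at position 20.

Track the item's position through each in-shuffle:
20 → 41 → 6 → 13 → 27 → 55 → 34 → 69 → 62

62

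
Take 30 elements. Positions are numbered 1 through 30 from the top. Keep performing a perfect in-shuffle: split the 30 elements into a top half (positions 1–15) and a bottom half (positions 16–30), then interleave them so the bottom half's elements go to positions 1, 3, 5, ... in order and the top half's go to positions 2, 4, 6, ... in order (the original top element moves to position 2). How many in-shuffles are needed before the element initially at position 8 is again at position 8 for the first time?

5

Follow position 8 under repeated in-shuffles:
8 → 16 → 1 → 2 → 4 → 8
It first returns after 5 in-shuffles.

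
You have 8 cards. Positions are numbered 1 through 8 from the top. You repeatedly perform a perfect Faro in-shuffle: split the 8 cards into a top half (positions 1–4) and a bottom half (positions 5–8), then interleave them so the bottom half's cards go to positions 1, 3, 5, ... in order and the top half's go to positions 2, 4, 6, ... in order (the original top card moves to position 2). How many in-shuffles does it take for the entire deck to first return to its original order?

6

The in-shuffle permutes the 8 positions with cycle lengths [2, 6].
Every card is home exactly when every cycle has completed a whole number of laps, i.e. after lcm(2, 6) = 6 in-shuffles.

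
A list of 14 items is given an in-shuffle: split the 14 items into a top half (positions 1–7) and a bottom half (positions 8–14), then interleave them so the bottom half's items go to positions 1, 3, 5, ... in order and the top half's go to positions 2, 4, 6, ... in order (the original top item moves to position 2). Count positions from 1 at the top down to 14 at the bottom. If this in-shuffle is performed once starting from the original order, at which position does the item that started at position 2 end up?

4

Track the item's position through each in-shuffle:
2 → 4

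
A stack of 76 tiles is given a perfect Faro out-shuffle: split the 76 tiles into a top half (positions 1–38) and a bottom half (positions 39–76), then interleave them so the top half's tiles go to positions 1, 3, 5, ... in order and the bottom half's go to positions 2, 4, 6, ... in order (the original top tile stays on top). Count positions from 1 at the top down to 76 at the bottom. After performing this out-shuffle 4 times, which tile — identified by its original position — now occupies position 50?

65

Work backwards from position 50, undoing one out-shuffle at a time:
50 ← 63 ← 32 ← 54 ← 65
So the tile now at position 50 started at position 65.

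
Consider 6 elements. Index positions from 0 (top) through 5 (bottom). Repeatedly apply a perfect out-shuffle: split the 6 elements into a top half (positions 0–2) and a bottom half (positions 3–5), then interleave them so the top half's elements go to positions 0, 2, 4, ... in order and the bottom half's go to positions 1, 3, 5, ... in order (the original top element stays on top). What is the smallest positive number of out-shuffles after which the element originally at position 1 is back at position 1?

Follow position 1 under repeated out-shuffles:
1 → 2 → 4 → 3 → 1
It first returns after 4 out-shuffles.

4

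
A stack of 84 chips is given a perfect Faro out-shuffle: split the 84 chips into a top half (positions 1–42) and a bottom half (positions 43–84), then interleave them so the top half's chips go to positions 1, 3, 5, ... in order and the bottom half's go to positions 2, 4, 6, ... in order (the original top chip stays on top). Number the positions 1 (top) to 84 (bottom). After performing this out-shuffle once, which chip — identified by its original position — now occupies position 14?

49

Work backwards from position 14, undoing one out-shuffle at a time:
14 ← 49
So the chip now at position 14 started at position 49.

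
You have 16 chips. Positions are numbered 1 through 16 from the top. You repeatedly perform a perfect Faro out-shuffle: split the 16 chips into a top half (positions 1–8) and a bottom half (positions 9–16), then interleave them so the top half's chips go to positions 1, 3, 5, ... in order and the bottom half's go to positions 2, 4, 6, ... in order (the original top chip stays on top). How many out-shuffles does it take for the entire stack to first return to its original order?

The out-shuffle permutes the 16 positions with cycle lengths [1, 1, 2, 4, 4, 4].
Every chip is home exactly when every cycle has completed a whole number of laps, i.e. after lcm(1, 2, 4) = 4 out-shuffles.

4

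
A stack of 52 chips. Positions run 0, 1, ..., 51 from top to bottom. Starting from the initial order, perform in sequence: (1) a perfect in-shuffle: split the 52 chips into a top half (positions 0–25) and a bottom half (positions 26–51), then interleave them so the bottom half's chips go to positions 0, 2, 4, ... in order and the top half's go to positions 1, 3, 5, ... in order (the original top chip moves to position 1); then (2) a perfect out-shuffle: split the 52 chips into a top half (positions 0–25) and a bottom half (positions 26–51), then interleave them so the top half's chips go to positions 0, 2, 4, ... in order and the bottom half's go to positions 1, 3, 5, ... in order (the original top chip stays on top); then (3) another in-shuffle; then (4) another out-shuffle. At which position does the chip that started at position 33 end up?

8

Track the chip from position 33 forward through each operation:
  after op 1 (in-shuffle): 33 → 14
  after op 2 (out-shuffle): 14 → 28
  after op 3 (in-shuffle): 28 → 4
  after op 4 (out-shuffle): 4 → 8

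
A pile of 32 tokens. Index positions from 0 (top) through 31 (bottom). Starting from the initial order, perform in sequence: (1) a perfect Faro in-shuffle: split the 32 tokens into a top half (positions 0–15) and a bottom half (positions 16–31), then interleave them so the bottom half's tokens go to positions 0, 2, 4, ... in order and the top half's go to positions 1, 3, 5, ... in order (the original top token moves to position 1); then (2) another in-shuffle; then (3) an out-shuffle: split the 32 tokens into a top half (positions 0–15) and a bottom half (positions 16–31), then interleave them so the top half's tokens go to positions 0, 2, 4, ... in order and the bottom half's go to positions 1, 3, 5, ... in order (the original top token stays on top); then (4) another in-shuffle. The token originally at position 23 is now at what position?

22

Track the token from position 23 forward through each operation:
  after op 1 (in-shuffle): 23 → 14
  after op 2 (in-shuffle): 14 → 29
  after op 3 (out-shuffle): 29 → 27
  after op 4 (in-shuffle): 27 → 22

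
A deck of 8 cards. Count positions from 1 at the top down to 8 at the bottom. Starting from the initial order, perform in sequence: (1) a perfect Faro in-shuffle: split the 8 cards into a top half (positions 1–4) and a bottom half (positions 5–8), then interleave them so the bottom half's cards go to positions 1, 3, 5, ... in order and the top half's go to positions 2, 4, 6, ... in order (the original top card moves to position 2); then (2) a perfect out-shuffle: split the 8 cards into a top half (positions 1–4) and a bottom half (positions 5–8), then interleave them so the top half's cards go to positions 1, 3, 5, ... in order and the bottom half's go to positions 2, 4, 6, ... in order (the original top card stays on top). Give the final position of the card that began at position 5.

1

Track the card from position 5 forward through each operation:
  after op 1 (in-shuffle): 5 → 1
  after op 2 (out-shuffle): 1 → 1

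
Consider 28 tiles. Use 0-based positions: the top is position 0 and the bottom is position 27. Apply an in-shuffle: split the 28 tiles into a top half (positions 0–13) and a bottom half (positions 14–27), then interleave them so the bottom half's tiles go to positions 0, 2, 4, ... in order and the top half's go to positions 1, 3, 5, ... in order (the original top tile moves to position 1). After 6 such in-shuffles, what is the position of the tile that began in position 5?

6

Track the tile's position through each in-shuffle:
5 → 11 → 23 → 18 → 8 → 17 → 6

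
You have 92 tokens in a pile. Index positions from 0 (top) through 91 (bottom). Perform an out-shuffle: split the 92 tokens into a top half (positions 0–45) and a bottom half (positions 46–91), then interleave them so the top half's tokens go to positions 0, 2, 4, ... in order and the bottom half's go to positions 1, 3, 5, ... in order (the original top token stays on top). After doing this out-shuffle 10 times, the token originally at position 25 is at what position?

29

Track the token's position through each out-shuffle:
25 → 50 → 9 → 18 → 36 → 72 → 53 → 15 → 30 → 60 → 29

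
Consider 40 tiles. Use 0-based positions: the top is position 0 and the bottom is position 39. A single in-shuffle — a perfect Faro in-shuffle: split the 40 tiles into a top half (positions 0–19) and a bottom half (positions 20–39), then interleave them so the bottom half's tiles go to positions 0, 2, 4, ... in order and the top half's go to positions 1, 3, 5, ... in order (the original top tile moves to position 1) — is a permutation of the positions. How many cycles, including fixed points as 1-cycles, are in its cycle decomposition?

2

Trace each unvisited position around until it returns:
(0 1 3 7 15 31 ... len 20) (2 5 11 23 6 13 ... len 20)
2 cycles in total.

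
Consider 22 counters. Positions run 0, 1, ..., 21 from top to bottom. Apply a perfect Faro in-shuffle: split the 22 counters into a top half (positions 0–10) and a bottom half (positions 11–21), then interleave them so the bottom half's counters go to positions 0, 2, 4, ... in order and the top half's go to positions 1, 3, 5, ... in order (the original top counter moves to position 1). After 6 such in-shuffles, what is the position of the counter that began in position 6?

Track the counter's position through each in-shuffle:
6 → 13 → 4 → 9 → 19 → 16 → 10

10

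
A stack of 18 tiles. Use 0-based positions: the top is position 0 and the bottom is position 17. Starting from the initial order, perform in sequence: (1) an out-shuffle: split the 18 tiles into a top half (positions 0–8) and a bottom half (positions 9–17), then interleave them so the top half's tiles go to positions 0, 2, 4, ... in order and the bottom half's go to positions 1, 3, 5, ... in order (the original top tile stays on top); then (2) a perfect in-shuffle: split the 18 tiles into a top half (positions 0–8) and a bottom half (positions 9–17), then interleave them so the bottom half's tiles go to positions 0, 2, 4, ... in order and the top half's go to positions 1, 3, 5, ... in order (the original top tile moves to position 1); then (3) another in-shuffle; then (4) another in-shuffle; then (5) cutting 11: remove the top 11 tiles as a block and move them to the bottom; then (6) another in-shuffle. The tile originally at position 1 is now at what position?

4

Track the tile from position 1 forward through each operation:
  after op 1 (out-shuffle): 1 → 2
  after op 2 (in-shuffle): 2 → 5
  after op 3 (in-shuffle): 5 → 11
  after op 4 (in-shuffle): 11 → 4
  after op 5 (cut 11): 4 → 11
  after op 6 (in-shuffle): 11 → 4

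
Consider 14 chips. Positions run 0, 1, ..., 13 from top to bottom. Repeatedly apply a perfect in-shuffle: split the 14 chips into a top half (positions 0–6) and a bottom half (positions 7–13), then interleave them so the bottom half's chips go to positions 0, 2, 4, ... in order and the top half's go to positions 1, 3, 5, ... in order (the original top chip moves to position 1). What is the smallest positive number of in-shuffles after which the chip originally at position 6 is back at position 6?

4

Follow position 6 under repeated in-shuffles:
6 → 13 → 12 → 10 → 6
It first returns after 4 in-shuffles.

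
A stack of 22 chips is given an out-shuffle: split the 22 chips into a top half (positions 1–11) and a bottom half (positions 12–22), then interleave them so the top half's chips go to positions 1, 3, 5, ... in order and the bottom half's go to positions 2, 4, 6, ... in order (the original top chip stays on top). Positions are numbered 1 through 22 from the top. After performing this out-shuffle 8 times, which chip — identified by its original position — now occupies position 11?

14

Work backwards from position 11, undoing one out-shuffle at a time:
11 ← 6 ← 14 ← 18 ← 20 ← 21 ← 11 ← 6 ← 14
So the chip now at position 11 started at position 14.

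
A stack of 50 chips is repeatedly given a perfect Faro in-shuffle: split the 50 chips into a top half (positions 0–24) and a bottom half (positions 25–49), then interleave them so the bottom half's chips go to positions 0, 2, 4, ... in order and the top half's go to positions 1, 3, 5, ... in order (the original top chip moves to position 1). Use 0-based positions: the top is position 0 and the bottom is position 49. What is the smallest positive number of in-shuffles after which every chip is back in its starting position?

8

The in-shuffle permutes the 50 positions with cycle lengths [2, 8, 8, 8, 8, 8, 8].
Every chip is home exactly when every cycle has completed a whole number of laps, i.e. after lcm(2, 8) = 8 in-shuffles.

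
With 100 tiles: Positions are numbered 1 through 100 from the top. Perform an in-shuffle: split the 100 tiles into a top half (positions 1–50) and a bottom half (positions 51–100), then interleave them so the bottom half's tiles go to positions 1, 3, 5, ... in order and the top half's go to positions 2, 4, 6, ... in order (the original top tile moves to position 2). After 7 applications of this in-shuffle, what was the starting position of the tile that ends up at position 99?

Work backwards from position 99, undoing one in-shuffle at a time:
99 ← 100 ← 50 ← 25 ← 63 ← 82 ← 41 ← 71
So the tile now at position 99 started at position 71.

71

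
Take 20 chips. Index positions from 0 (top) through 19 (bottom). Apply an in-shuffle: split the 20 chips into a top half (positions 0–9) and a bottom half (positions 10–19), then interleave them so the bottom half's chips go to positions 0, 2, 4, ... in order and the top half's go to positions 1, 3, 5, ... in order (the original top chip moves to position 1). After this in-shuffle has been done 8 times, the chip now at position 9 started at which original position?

Work backwards from position 9, undoing one in-shuffle at a time:
9 ← 4 ← 12 ← 16 ← 18 ← 19 ← 9 ← 4 ← 12
So the chip now at position 9 started at position 12.

12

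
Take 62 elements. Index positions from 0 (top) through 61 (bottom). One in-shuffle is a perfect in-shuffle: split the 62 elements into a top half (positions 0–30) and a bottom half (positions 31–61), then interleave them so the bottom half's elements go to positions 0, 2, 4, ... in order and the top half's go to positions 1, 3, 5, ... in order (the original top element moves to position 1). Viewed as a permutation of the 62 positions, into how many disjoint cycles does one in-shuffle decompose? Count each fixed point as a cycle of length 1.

Trace each unvisited position around until it returns:
(0 1 3 7 15 31) (2 5 11 23 47 32) (4 9 19 39 16 33) (6 13 27 55 48 34) (8 17 35) (10 21 43 24 49 36) (12 25 51 40 18 37) (14 29 59 56 50 38) ... plus 4 more
12 cycles in total.

12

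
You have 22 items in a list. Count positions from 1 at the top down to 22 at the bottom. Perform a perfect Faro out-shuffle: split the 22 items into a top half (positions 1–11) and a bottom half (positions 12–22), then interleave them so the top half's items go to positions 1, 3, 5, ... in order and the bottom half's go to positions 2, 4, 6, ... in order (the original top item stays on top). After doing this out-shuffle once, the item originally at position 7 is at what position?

13

Track the item's position through each out-shuffle:
7 → 13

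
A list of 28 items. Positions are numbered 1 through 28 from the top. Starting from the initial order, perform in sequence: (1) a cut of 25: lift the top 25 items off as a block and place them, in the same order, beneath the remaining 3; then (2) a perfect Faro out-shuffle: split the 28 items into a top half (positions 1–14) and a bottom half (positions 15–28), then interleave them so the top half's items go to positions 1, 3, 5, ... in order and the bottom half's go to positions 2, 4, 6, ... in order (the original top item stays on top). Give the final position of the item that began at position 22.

Track the item from position 22 forward through each operation:
  after op 1 (cut 25): 22 → 25
  after op 2 (out-shuffle): 25 → 22

22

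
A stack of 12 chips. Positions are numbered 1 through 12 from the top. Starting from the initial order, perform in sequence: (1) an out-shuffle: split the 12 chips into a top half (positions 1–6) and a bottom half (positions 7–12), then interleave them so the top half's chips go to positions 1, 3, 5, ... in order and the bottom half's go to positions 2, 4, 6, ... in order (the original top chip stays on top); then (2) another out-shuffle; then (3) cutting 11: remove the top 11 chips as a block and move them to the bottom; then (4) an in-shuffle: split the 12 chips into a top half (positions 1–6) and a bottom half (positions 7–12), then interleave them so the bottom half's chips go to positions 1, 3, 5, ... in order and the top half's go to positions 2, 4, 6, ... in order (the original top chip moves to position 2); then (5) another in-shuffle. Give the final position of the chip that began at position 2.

11

Track the chip from position 2 forward through each operation:
  after op 1 (out-shuffle): 2 → 3
  after op 2 (out-shuffle): 3 → 5
  after op 3 (cut 11): 5 → 6
  after op 4 (in-shuffle): 6 → 12
  after op 5 (in-shuffle): 12 → 11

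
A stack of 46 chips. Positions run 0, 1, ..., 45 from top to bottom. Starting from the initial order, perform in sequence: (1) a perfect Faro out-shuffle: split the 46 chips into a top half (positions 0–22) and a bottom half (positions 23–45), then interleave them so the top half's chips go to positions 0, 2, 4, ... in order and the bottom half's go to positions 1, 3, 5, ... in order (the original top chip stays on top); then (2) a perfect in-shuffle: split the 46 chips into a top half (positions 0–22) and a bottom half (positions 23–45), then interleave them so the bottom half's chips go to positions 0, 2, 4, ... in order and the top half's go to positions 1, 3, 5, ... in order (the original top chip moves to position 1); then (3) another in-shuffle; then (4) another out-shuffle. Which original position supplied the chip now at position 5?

37

Undo the operations in reverse order, starting from position 5:
  undo op 4 (out-shuffle, from bottom half): 5 ← 25
  undo op 3 (in-shuffle, from top half): 25 ← 12
  undo op 2 (in-shuffle, from bottom half): 12 ← 29
  undo op 1 (out-shuffle, from bottom half): 29 ← 37
So the chip at position 5 came from original position 37.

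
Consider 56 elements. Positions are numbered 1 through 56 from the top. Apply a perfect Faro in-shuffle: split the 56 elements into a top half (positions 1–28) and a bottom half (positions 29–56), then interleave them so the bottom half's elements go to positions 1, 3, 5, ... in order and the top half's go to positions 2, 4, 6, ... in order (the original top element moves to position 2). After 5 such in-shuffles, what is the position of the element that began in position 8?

Track the element's position through each in-shuffle:
8 → 16 → 32 → 7 → 14 → 28

28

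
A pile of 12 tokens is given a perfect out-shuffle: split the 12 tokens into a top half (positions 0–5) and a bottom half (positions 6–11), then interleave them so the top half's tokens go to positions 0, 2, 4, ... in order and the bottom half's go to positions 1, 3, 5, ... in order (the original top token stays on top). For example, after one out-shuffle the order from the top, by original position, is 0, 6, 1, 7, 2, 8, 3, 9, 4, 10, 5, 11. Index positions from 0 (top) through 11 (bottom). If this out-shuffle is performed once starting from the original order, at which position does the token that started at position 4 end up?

8

Track the token's position through each out-shuffle:
4 → 8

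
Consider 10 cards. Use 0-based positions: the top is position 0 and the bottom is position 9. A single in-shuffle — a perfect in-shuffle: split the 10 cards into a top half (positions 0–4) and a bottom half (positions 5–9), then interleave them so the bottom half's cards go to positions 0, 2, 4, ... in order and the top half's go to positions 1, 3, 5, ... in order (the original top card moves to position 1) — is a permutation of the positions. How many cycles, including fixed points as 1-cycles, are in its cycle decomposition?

Trace each unvisited position around until it returns:
(0 1 3 7 4 9 8 6 2 5)
1 cycle in total.

1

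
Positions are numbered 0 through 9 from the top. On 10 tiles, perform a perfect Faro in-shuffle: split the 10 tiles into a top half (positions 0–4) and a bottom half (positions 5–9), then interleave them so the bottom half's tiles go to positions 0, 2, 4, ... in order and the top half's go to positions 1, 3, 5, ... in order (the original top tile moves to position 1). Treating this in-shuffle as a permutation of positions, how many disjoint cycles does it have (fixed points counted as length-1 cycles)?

Trace each unvisited position around until it returns:
(0 1 3 7 4 9 8 6 2 5)
1 cycle in total.

1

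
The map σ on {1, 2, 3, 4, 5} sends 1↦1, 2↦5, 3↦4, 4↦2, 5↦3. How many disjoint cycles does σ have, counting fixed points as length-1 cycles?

Cycle decomposition: (1) (2 5 3 4).
2 cycles.

2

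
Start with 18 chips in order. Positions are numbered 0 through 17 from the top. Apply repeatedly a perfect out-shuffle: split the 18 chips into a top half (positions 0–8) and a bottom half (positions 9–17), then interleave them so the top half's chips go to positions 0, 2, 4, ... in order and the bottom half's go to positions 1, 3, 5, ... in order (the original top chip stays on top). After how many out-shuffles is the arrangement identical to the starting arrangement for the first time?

The out-shuffle permutes the 18 positions with cycle lengths [1, 1, 8, 8].
Every chip is home exactly when every cycle has completed a whole number of laps, i.e. after lcm(1, 8) = 8 out-shuffles.

8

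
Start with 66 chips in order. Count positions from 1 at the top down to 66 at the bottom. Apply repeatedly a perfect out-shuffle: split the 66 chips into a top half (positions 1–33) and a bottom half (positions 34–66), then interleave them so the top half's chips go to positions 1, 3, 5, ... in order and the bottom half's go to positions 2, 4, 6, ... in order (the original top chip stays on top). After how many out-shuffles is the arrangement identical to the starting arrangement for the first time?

12

The out-shuffle permutes the 66 positions with cycle lengths [1, 1, 4, 12, 12, 12, 12, 12].
Every chip is home exactly when every cycle has completed a whole number of laps, i.e. after lcm(1, 4, 12) = 12 out-shuffles.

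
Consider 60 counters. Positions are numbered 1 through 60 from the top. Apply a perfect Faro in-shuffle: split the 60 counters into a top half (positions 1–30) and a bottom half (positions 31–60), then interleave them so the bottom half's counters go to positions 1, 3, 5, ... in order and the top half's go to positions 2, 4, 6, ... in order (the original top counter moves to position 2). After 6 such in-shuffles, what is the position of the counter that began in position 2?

6

Track the counter's position through each in-shuffle:
2 → 4 → 8 → 16 → 32 → 3 → 6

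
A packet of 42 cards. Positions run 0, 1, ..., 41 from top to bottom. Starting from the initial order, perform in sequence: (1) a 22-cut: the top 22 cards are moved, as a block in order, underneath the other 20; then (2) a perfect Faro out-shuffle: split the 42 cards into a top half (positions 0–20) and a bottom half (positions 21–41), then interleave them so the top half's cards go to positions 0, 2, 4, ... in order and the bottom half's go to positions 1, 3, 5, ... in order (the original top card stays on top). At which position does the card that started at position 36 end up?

Track the card from position 36 forward through each operation:
  after op 1 (cut 22): 36 → 14
  after op 2 (out-shuffle): 14 → 28

28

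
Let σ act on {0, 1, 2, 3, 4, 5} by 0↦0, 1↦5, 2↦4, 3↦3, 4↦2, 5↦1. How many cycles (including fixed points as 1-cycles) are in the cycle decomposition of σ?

4

Cycle decomposition: (0) (1 5) (2 4) (3).
4 cycles.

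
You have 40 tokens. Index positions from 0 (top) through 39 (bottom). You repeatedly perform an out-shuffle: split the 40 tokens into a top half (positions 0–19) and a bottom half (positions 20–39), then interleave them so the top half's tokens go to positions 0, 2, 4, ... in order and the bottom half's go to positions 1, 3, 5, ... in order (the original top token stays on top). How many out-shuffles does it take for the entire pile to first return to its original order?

The out-shuffle permutes the 40 positions with cycle lengths [1, 1, 2, 12, 12, 12].
Every token is home exactly when every cycle has completed a whole number of laps, i.e. after lcm(1, 2, 12) = 12 out-shuffles.

12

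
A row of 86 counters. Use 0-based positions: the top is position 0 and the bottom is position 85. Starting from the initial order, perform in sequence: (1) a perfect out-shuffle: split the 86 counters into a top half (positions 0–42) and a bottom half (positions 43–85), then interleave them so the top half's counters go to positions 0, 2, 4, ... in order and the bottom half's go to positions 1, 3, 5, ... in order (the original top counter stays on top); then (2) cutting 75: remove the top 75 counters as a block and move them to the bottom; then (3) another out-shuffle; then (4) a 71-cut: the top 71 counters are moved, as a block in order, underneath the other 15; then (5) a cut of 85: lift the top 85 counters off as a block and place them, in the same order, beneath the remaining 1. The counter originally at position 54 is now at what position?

Track the counter from position 54 forward through each operation:
  after op 1 (out-shuffle): 54 → 23
  after op 2 (cut 75): 23 → 34
  after op 3 (out-shuffle): 34 → 68
  after op 4 (cut 71): 68 → 83
  after op 5 (cut 85): 83 → 84

84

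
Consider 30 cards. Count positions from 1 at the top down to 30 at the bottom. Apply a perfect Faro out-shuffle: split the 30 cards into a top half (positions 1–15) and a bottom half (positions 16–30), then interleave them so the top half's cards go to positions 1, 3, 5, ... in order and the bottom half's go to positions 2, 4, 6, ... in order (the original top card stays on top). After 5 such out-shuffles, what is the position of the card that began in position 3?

7

Track the card's position through each out-shuffle:
3 → 5 → 9 → 17 → 4 → 7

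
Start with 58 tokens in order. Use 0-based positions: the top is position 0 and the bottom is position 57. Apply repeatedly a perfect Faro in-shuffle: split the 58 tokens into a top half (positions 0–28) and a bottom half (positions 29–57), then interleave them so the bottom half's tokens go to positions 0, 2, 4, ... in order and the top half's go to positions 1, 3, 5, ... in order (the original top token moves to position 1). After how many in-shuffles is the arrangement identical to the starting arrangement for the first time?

The in-shuffle permutes the 58 positions with cycle lengths [58].
Every token is home exactly when every cycle has completed a whole number of laps, i.e. after lcm(58) = 58 in-shuffles.

58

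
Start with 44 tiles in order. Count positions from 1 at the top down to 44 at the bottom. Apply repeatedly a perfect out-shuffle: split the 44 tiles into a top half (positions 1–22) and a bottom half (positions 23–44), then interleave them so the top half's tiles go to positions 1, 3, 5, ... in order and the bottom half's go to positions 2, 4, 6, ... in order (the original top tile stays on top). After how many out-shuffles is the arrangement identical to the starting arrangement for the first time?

14

The out-shuffle permutes the 44 positions with cycle lengths [1, 1, 14, 14, 14].
Every tile is home exactly when every cycle has completed a whole number of laps, i.e. after lcm(1, 14) = 14 out-shuffles.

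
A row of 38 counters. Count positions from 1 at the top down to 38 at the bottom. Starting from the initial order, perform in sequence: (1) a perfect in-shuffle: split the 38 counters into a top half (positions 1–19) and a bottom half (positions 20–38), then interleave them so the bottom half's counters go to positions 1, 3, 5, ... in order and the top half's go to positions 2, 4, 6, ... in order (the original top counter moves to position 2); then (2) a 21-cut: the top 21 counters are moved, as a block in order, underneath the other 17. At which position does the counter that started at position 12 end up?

3

Track the counter from position 12 forward through each operation:
  after op 1 (in-shuffle): 12 → 24
  after op 2 (cut 21): 24 → 3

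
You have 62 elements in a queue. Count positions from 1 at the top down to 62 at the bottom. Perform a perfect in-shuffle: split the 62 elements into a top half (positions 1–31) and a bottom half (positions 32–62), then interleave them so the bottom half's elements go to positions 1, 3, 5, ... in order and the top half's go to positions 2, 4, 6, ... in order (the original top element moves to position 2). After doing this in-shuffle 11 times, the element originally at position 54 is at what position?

Track the element's position through each in-shuffle:
54 → 45 → 27 → 54 → 45 → 27 → 54 → 45 → 27 → 54 → 45 → 27

27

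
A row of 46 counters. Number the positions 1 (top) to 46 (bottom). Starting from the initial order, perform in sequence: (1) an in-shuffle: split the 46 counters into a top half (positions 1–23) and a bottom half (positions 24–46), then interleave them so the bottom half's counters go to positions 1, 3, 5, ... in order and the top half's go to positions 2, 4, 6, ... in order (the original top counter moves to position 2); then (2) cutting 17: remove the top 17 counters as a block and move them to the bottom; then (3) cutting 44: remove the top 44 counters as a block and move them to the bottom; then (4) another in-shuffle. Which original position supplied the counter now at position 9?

45

Undo the operations in reverse order, starting from position 9:
  undo op 4 (in-shuffle, from bottom half): 9 ← 28
  undo op 3 (cut 44): 28 ← 26
  undo op 2 (cut 17): 26 ← 43
  undo op 1 (in-shuffle, from bottom half): 43 ← 45
So the counter at position 9 came from original position 45.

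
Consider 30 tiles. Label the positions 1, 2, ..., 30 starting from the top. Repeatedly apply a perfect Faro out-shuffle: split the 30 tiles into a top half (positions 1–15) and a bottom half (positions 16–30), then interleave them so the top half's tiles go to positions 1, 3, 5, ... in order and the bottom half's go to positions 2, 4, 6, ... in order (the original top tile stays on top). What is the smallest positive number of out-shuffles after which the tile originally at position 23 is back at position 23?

28

Follow position 23 under repeated out-shuffles:
23 → 16 → 2 → 3 → 5 → 9 → 17 → 4 → ... → 23 (length 28)
It first returns after 28 out-shuffles.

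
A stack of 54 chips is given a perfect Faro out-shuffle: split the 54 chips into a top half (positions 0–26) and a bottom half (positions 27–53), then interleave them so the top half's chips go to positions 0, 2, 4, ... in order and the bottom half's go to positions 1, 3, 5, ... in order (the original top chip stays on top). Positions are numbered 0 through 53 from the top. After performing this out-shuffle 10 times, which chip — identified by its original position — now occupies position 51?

Work backwards from position 51, undoing one out-shuffle at a time:
51 ← 52 ← 26 ← 13 ← 33 ← 43 ← 48 ← 24 ← 12 ← 6 ← 3
So the chip now at position 51 started at position 3.

3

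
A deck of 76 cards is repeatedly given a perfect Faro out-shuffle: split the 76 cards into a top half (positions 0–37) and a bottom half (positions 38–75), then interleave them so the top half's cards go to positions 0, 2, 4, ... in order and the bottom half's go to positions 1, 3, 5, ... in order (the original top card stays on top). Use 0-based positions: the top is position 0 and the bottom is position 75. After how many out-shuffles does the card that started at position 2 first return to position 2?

Follow position 2 under repeated out-shuffles:
2 → 4 → 8 → 16 → 32 → 64 → 53 → 31 → 62 → 49 → 23 → 46 → 17 → 34 → 68 → 61 → 47 → 19 → 38 → 1 → 2
It first returns after 20 out-shuffles.

20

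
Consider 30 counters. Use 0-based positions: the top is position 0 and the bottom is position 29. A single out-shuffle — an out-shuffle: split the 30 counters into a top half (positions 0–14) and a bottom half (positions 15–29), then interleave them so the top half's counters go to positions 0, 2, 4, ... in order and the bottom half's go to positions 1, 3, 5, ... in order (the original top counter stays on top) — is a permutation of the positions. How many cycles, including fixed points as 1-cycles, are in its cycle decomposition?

Trace each unvisited position around until it returns:
(0) (1 2 4 8 16 3 ... len 28) (29)
3 cycles in total.

3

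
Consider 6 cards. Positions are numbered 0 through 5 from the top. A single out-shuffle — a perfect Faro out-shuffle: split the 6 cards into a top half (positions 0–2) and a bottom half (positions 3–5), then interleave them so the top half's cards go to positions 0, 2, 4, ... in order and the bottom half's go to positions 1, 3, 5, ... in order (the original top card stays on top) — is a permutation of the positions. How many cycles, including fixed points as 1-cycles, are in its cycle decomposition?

Trace each unvisited position around until it returns:
(0) (1 2 4 3) (5)
3 cycles in total.

3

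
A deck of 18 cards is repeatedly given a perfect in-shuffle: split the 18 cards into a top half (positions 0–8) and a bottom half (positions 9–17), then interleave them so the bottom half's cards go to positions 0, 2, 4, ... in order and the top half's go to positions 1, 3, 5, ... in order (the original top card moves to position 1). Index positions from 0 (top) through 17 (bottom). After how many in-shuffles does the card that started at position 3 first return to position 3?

Follow position 3 under repeated in-shuffles:
3 → 7 → 15 → 12 → 6 → 13 → 8 → 17 → 16 → 14 → 10 → 2 → 5 → 11 → 4 → 9 → 0 → 1 → 3
It first returns after 18 in-shuffles.

18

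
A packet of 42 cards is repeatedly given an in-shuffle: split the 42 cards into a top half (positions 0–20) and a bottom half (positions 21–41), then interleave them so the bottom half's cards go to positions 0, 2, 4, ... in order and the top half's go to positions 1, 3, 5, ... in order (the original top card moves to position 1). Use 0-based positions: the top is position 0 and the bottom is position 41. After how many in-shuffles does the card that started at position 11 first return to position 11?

Follow position 11 under repeated in-shuffles:
11 → 23 → 4 → 9 → 19 → 39 → 36 → 30 → 18 → 37 → 32 → 22 → 2 → 5 → 11
It first returns after 14 in-shuffles.

14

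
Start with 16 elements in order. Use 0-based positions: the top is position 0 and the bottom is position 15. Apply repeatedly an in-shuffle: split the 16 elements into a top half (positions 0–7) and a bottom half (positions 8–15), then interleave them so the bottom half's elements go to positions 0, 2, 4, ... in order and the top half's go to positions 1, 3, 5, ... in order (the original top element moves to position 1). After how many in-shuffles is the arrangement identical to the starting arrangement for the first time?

The in-shuffle permutes the 16 positions with cycle lengths [8, 8].
Every element is home exactly when every cycle has completed a whole number of laps, i.e. after lcm(8) = 8 in-shuffles.

8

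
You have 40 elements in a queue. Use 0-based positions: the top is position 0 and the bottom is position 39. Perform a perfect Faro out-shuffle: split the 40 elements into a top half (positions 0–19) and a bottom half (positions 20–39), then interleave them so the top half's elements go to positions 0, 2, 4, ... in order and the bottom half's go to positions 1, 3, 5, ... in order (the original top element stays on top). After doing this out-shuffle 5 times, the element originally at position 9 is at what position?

15

Track the element's position through each out-shuffle:
9 → 18 → 36 → 33 → 27 → 15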